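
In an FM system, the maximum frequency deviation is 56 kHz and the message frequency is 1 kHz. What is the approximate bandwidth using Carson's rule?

Carson's rule: BW = 2*(delta_f + f_m)
= 2*(56 + 1) kHz = 114 kHz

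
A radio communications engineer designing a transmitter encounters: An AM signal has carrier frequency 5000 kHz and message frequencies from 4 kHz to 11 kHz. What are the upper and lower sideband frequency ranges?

Upper sideband (USB) = fc + [fm_low, fm_high] = 5000 + [4, 11] = [5004, 5011] kHz
Lower sideband (LSB) = fc - [fm_high, fm_low] = 5000 - [11, 4] = [4989, 4996] kHz
Total occupied spectrum: 4989 kHz to 5011 kHz (plus carrier at 5000 kHz)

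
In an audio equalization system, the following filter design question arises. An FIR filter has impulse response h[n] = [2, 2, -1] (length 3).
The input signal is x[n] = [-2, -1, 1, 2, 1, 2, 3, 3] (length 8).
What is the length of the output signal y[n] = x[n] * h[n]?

For linear convolution, the output length is:
len(y) = len(x) + len(h) - 1 = 8 + 3 - 1 = 10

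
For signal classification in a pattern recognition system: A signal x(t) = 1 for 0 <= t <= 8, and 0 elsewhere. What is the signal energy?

Energy = integral of |x(t)|^2 dt over the signal duration
= 1^2 * 8 = 1 * 8 = 8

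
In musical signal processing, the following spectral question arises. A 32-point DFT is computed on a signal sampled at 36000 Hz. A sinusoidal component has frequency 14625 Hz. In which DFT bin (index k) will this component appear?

DFT frequency resolution = f_s/N = 36000/32 = 1125 Hz
Bin index k = f_signal / resolution = 14625 / 1125 = 13
The signal frequency 14625 Hz falls in DFT bin k = 13.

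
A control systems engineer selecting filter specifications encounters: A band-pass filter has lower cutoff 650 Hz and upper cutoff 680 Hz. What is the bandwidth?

Bandwidth = f_high - f_low
= 680 Hz - 650 Hz = 30 Hz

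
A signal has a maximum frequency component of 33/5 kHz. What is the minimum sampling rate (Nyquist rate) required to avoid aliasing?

By the Nyquist-Shannon sampling theorem,
the minimum sampling rate (Nyquist rate) must be at least 2 * f_max.
Nyquist rate = 2 * 33/5 kHz = 66/5 kHz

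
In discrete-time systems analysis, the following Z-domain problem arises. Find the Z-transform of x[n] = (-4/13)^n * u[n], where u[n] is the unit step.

The Z-transform of a^n * u[n] is z/(z-a) for |z| > |a|.
Here a = -4/13, so X(z) = z/(z - (-4/13)) = 13z/(13z + 4)
ROC: |z| > 4/13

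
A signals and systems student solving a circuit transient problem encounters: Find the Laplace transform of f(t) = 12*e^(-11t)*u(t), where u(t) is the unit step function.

Standard Laplace transform pair:
e^(-at)*u(t) <-> 1/(s+a)
With a = 11: L{12*e^(-11t)*u(t)} = 12/(s+11), ROC: Re(s) > -11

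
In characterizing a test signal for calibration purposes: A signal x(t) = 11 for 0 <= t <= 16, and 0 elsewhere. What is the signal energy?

Energy = integral of |x(t)|^2 dt over the signal duration
= 11^2 * 16 = 121 * 16 = 1936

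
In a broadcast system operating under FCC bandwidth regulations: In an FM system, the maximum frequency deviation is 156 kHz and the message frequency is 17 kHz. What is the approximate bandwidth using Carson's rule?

Carson's rule: BW = 2*(delta_f + f_m)
= 2*(156 + 17) kHz = 346 kHz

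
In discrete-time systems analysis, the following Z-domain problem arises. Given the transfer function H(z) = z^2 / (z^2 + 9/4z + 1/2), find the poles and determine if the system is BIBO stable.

Poles are roots of the denominator: z^2 + 9/4z + 1/2 = 0.
Quadratic formula: z = [-(9/4) +/- sqrt((9/4)^2 - 4*(1/2))] / 2
Discriminant = 81/16 - 2 = 49/16; sqrt = 7/4.
z = (-9/4 +/- 7/4) / 2 => z = -1/4 or z = -2.
|p1| = 2, |p2| = 1/4.
For BIBO stability, all poles must lie inside the unit circle (|p| < 1).
System is UNSTABLE since at least one |p| >= 1.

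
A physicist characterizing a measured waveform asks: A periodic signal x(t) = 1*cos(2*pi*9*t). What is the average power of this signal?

Average power of A*cos(wt) is A^2/2.
P = 1^2 / 2 = 1/2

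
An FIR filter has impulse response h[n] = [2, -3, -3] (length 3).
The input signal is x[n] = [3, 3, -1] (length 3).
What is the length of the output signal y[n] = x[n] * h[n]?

For linear convolution, the output length is:
len(y) = len(x) + len(h) - 1 = 3 + 3 - 1 = 5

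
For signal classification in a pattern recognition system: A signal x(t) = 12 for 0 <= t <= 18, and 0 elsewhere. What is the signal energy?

Energy = integral of |x(t)|^2 dt over the signal duration
= 12^2 * 18 = 144 * 18 = 2592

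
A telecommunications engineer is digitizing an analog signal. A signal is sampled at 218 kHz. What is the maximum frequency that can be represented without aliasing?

The maximum frequency that can be represented without aliasing
is the Nyquist frequency: f_max = f_s / 2 = 218 kHz / 2 = 109 kHz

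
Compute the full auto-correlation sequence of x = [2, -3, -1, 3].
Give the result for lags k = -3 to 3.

r_xx[k] = sum_m x[m]*x[m+k], indexed from 0, for k = -3 to 3:
  r_xx[-3] = x[3]*x[0] = 6
  r_xx[-2] = x[2]*x[0] + x[3]*x[1] = -11
  r_xx[-1] = x[1]*x[0] + x[2]*x[1] + x[3]*x[2] = -6
  r_xx[0] = x[0]*x[0] + x[1]*x[1] + x[2]*x[2] + x[3]*x[3] = 23
  r_xx[1] = x[0]*x[1] + x[1]*x[2] + x[2]*x[3] = -6
  r_xx[2] = x[0]*x[2] + x[1]*x[3] = -11
  r_xx[3] = x[0]*x[3] = 6
r_xx = [6, -11, -6, 23, -6, -11, 6]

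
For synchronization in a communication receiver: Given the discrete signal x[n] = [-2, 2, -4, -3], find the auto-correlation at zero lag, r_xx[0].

The auto-correlation at zero lag r_xx[0] equals the signal energy.
r_xx[0] = sum of x[n]^2 = (-2)^2 + 2^2 + (-4)^2 + (-3)^2
= 4 + 4 + 16 + 9 = 33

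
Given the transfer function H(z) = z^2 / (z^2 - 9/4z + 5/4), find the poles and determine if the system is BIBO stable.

Poles are roots of the denominator: z^2 - 9/4z + 5/4 = 0.
Quadratic formula: z = [-(-9/4) +/- sqrt((-9/4)^2 - 4*(5/4))] / 2
Discriminant = 81/16 - 5 = 1/16; sqrt = 1/4.
z = (9/4 +/- 1/4) / 2 => z = 5/4 or z = 1.
|p1| = 5/4, |p2| = 1.
For BIBO stability, all poles must lie inside the unit circle (|p| < 1).
System is UNSTABLE since at least one |p| >= 1.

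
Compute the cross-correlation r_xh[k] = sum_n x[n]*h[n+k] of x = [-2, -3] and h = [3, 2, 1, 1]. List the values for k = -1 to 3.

Both sequences indexed from 0 and zero outside their support.
Lags with overlap: k = -1 to 3.
  r_xh[-1] = x[1]*h[0] = -9
  r_xh[0] = x[0]*h[0] + x[1]*h[1] = -12
  r_xh[1] = x[0]*h[1] + x[1]*h[2] = -7
  r_xh[2] = x[0]*h[2] + x[1]*h[3] = -5
  r_xh[3] = x[0]*h[3] = -2
r_xh = [-9, -12, -7, -5, -2] (for k = -1, ..., 3)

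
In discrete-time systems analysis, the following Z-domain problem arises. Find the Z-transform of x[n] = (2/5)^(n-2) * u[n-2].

Time-shifting property: if X(z) = Z{x[n]}, then Z{x[n-d]} = z^(-d) * X(z)
X(z) = z/(z - 2/5) for x[n] = (2/5)^n * u[n]
Z{x[n-2]} = z^(-2) * z/(z - 2/5) = z^(-1)/(z - 2/5)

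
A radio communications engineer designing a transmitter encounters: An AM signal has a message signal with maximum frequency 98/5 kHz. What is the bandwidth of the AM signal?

In AM (double-sideband), the bandwidth is twice the message frequency.
BW = 2 * f_m = 2 * 98/5 kHz = 196/5 kHz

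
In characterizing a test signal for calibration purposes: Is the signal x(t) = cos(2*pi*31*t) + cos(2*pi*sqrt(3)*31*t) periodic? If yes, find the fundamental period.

f1 = 31 Hz, f2 = 31*sqrt(3) Hz
Ratio f2/f1 = sqrt(3), which is irrational.
Since the frequency ratio is irrational, no common period exists.
The signal is not periodic.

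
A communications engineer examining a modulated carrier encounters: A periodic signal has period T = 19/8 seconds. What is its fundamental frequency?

The fundamental frequency is the reciprocal of the period.
f = 1/T = 1/(19/8) = 8/19 Hz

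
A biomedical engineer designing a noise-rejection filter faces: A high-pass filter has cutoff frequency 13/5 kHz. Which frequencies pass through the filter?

A high-pass filter passes all frequencies above the cutoff frequency 13/5 kHz and attenuates lower frequencies.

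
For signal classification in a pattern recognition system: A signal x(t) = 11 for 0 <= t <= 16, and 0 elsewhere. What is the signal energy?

Energy = integral of |x(t)|^2 dt over the signal duration
= 11^2 * 16 = 121 * 16 = 1936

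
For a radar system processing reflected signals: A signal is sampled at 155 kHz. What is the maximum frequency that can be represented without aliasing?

The maximum frequency that can be represented without aliasing
is the Nyquist frequency: f_max = f_s / 2 = 155 kHz / 2 = 155/2 kHz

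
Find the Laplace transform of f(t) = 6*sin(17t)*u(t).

Standard pair: sin(wt)*u(t) <-> w/(s^2+w^2)
With w = 17: L{6*sin(17t)*u(t)} = 102/(s^2+289)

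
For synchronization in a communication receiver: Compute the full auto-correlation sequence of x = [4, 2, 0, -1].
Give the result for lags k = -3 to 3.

r_xx[k] = sum_m x[m]*x[m+k], indexed from 0, for k = -3 to 3:
  r_xx[-3] = x[3]*x[0] = -4
  r_xx[-2] = x[2]*x[0] + x[3]*x[1] = -2
  r_xx[-1] = x[1]*x[0] + x[2]*x[1] + x[3]*x[2] = 8
  r_xx[0] = x[0]*x[0] + x[1]*x[1] + x[2]*x[2] + x[3]*x[3] = 21
  r_xx[1] = x[0]*x[1] + x[1]*x[2] + x[2]*x[3] = 8
  r_xx[2] = x[0]*x[2] + x[1]*x[3] = -2
  r_xx[3] = x[0]*x[3] = -4
r_xx = [-4, -2, 8, 21, 8, -2, -4]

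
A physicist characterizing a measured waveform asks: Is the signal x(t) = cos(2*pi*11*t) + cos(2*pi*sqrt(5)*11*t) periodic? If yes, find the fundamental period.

f1 = 11 Hz, f2 = 11*sqrt(5) Hz
Ratio f2/f1 = sqrt(5), which is irrational.
Since the frequency ratio is irrational, no common period exists.
The signal is not periodic.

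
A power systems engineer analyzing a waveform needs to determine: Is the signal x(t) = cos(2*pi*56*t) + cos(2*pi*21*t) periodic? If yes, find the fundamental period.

f1 = 56 Hz, f2 = 21 Hz
Period T1 = 1/56, T2 = 1/21
Ratio T1/T2 = 21/56, which is rational.
The signal is periodic with fundamental period T = 1/GCD(56,21) = 1/7 s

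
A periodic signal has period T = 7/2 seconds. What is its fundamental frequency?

The fundamental frequency is the reciprocal of the period.
f = 1/T = 1/(7/2) = 2/7 Hz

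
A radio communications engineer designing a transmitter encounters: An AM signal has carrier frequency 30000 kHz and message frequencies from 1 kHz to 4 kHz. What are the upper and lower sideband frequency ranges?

Upper sideband (USB) = fc + [fm_low, fm_high] = 30000 + [1, 4] = [30001, 30004] kHz
Lower sideband (LSB) = fc - [fm_high, fm_low] = 30000 - [4, 1] = [29996, 29999] kHz
Total occupied spectrum: 29996 kHz to 30004 kHz (plus carrier at 30000 kHz)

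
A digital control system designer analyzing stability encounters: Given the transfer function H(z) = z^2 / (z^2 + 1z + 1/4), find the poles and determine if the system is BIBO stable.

Poles are roots of the denominator: z^2 + 1z + 1/4 = 0.
Quadratic formula: z = [-(1) +/- sqrt((1)^2 - 4*(1/4))] / 2
Discriminant = 1 - 1 = 0; sqrt = 0.
z = (-1 +/- 0) / 2 = -1/2 (repeated root).
|p1| = 1/2, |p2| = 1/2.
For BIBO stability, all poles must lie inside the unit circle (|p| < 1).
System is STABLE since both |p| < 1.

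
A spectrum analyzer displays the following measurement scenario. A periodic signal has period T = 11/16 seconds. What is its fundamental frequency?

The fundamental frequency is the reciprocal of the period.
f = 1/T = 1/(11/16) = 16/11 Hz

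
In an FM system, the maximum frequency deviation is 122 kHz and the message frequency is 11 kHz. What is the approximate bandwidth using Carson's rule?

Carson's rule: BW = 2*(delta_f + f_m)
= 2*(122 + 11) kHz = 266 kHz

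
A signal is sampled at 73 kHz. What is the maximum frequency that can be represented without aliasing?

The maximum frequency that can be represented without aliasing
is the Nyquist frequency: f_max = f_s / 2 = 73 kHz / 2 = 73/2 kHz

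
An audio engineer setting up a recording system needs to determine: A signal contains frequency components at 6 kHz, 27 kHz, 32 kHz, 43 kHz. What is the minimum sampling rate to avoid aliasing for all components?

The highest frequency component is f_max = 43 kHz.
Nyquist rate = 2 * f_max = 2 * 43 kHz = 86 kHz.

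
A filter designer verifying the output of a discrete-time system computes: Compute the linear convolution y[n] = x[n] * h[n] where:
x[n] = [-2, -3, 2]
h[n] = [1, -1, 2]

y[n] = sum_k x[k]*h[n-k]. Output length = len(x) + len(h) - 1 = 3 + 3 - 1 = 5.
y[0] = -2*1 = -2
y[1] = -3*1 + -2*-1 = -1
y[2] = 2*1 + -3*-1 + -2*2 = 1
y[3] = 2*-1 + -3*2 = -8
y[4] = 2*2 = 4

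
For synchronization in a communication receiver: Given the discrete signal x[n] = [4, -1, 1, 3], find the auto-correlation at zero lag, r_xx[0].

The auto-correlation at zero lag r_xx[0] equals the signal energy.
r_xx[0] = sum of x[n]^2 = 4^2 + (-1)^2 + 1^2 + 3^2
= 16 + 1 + 1 + 9 = 27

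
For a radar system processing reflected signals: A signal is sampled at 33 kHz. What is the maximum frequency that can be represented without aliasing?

The maximum frequency that can be represented without aliasing
is the Nyquist frequency: f_max = f_s / 2 = 33 kHz / 2 = 33/2 kHz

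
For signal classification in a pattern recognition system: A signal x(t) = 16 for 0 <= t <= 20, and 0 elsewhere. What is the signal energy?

Energy = integral of |x(t)|^2 dt over the signal duration
= 16^2 * 20 = 256 * 20 = 5120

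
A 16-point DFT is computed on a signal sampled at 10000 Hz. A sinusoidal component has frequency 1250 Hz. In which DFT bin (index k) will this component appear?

DFT frequency resolution = f_s/N = 10000/16 = 625 Hz
Bin index k = f_signal / resolution = 1250 / 625 = 2
The signal frequency 1250 Hz falls in DFT bin k = 2.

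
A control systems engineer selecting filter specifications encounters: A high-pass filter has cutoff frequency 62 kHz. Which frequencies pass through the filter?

A high-pass filter passes all frequencies above the cutoff frequency 62 kHz and attenuates lower frequencies.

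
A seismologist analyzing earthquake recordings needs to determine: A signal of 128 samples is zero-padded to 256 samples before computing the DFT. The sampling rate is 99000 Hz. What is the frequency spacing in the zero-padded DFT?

Original DFT: N = 128, resolution = f_s/N = 99000/128 = 12375/16 Hz
Zero-padded DFT: N = 256, resolution = f_s/N = 99000/256 = 12375/32 Hz
Zero-padding interpolates the spectrum (finer frequency grid)
but does NOT improve the true spectral resolution (ability to resolve close frequencies).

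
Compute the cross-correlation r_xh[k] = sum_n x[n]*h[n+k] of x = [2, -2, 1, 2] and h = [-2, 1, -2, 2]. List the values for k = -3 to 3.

Both sequences indexed from 0 and zero outside their support.
Lags with overlap: k = -3 to 3.
  r_xh[-3] = x[3]*h[0] = -4
  r_xh[-2] = x[2]*h[0] + x[3]*h[1] = 0
  r_xh[-1] = x[1]*h[0] + x[2]*h[1] + x[3]*h[2] = 1
  r_xh[0] = x[0]*h[0] + x[1]*h[1] + x[2]*h[2] + x[3]*h[3] = -4
  r_xh[1] = x[0]*h[1] + x[1]*h[2] + x[2]*h[3] = 8
  r_xh[2] = x[0]*h[2] + x[1]*h[3] = -8
  r_xh[3] = x[0]*h[3] = 4
r_xh = [-4, 0, 1, -4, 8, -8, 4] (for k = -3, ..., 3)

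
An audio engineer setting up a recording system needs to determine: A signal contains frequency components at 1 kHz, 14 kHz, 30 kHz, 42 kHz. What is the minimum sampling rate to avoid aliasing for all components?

The highest frequency component is f_max = 42 kHz.
Nyquist rate = 2 * f_max = 2 * 42 kHz = 84 kHz.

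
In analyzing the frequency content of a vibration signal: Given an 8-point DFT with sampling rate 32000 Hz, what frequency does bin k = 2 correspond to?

The frequency of DFT bin k is: f_k = k * f_s / N
f_2 = 2 * 32000 / 8 = 8000 Hz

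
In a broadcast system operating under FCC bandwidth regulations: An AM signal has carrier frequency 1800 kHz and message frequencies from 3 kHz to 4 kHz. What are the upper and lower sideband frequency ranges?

Upper sideband (USB) = fc + [fm_low, fm_high] = 1800 + [3, 4] = [1803, 1804] kHz
Lower sideband (LSB) = fc - [fm_high, fm_low] = 1800 - [4, 3] = [1796, 1797] kHz
Total occupied spectrum: 1796 kHz to 1804 kHz (plus carrier at 1800 kHz)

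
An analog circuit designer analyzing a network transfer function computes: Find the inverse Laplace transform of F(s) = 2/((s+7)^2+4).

Standard pair: w/((s+a)^2+w^2) <-> e^(-at)*sin(wt)*u(t)
With a=7, w=2: f(t) = e^(-7t)*sin(2t)*u(t)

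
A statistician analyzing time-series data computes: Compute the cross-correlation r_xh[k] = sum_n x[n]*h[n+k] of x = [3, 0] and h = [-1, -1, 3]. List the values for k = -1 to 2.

Both sequences indexed from 0 and zero outside their support.
Lags with overlap: k = -1 to 2.
  r_xh[-1] = x[1]*h[0] = 0
  r_xh[0] = x[0]*h[0] + x[1]*h[1] = -3
  r_xh[1] = x[0]*h[1] + x[1]*h[2] = -3
  r_xh[2] = x[0]*h[2] = 9
r_xh = [0, -3, -3, 9] (for k = -1, ..., 2)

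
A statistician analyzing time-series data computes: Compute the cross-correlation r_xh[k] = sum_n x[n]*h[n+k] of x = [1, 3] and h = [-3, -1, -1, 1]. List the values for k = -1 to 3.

Both sequences indexed from 0 and zero outside their support.
Lags with overlap: k = -1 to 3.
  r_xh[-1] = x[1]*h[0] = -9
  r_xh[0] = x[0]*h[0] + x[1]*h[1] = -6
  r_xh[1] = x[0]*h[1] + x[1]*h[2] = -4
  r_xh[2] = x[0]*h[2] + x[1]*h[3] = 2
  r_xh[3] = x[0]*h[3] = 1
r_xh = [-9, -6, -4, 2, 1] (for k = -1, ..., 3)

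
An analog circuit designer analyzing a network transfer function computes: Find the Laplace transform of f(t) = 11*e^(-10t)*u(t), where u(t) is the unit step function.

Standard Laplace transform pair:
e^(-at)*u(t) <-> 1/(s+a)
With a = 10: L{11*e^(-10t)*u(t)} = 11/(s+10), ROC: Re(s) > -10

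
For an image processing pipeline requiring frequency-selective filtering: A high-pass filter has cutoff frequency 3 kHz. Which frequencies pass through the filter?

A high-pass filter passes all frequencies above the cutoff frequency 3 kHz and attenuates lower frequencies.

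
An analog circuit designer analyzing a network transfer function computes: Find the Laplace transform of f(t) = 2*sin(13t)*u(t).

Standard pair: sin(wt)*u(t) <-> w/(s^2+w^2)
With w = 13: L{2*sin(13t)*u(t)} = 26/(s^2+169)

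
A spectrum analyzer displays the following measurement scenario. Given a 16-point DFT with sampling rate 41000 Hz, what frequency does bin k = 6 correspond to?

The frequency of DFT bin k is: f_k = k * f_s / N
f_6 = 6 * 41000 / 16 = 15375 Hz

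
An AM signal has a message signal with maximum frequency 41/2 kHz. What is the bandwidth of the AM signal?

In AM (double-sideband), the bandwidth is twice the message frequency.
BW = 2 * f_m = 2 * 41/2 kHz = 41 kHz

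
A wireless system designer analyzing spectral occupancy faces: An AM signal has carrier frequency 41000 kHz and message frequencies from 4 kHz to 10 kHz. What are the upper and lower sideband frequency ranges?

Upper sideband (USB) = fc + [fm_low, fm_high] = 41000 + [4, 10] = [41004, 41010] kHz
Lower sideband (LSB) = fc - [fm_high, fm_low] = 41000 - [10, 4] = [40990, 40996] kHz
Total occupied spectrum: 40990 kHz to 41010 kHz (plus carrier at 41000 kHz)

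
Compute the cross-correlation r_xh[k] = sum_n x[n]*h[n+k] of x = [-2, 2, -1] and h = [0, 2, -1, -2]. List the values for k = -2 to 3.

Both sequences indexed from 0 and zero outside their support.
Lags with overlap: k = -2 to 3.
  r_xh[-2] = x[2]*h[0] = 0
  r_xh[-1] = x[1]*h[0] + x[2]*h[1] = -2
  r_xh[0] = x[0]*h[0] + x[1]*h[1] + x[2]*h[2] = 5
  r_xh[1] = x[0]*h[1] + x[1]*h[2] + x[2]*h[3] = -4
  r_xh[2] = x[0]*h[2] + x[1]*h[3] = -2
  r_xh[3] = x[0]*h[3] = 4
r_xh = [0, -2, 5, -4, -2, 4] (for k = -2, ..., 3)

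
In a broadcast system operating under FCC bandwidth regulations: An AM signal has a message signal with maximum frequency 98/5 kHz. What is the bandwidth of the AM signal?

In AM (double-sideband), the bandwidth is twice the message frequency.
BW = 2 * f_m = 2 * 98/5 kHz = 196/5 kHz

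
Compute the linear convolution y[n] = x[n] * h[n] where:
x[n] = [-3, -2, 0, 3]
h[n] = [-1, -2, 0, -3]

y[n] = sum_k x[k]*h[n-k]. Output length = len(x) + len(h) - 1 = 4 + 4 - 1 = 7.
y[0] = -3*-1 = 3
y[1] = -2*-1 + -3*-2 = 8
y[2] = 0*-1 + -2*-2 + -3*0 = 4
y[3] = 3*-1 + 0*-2 + -2*0 + -3*-3 = 6
y[4] = 3*-2 + 0*0 + -2*-3 = 0
y[5] = 3*0 + 0*-3 = 0
y[6] = 3*-3 = -9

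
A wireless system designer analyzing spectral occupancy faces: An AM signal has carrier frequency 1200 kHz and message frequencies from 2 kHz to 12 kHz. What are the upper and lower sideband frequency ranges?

Upper sideband (USB) = fc + [fm_low, fm_high] = 1200 + [2, 12] = [1202, 1212] kHz
Lower sideband (LSB) = fc - [fm_high, fm_low] = 1200 - [12, 2] = [1188, 1198] kHz
Total occupied spectrum: 1188 kHz to 1212 kHz (plus carrier at 1200 kHz)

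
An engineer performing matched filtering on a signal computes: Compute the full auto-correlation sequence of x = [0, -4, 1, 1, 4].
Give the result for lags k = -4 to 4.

r_xx[k] = sum_m x[m]*x[m+k], indexed from 0, for k = -4 to 4:
  r_xx[-4] = x[4]*x[0] = 0
  r_xx[-3] = x[3]*x[0] + x[4]*x[1] = -16
  r_xx[-2] = x[2]*x[0] + x[3]*x[1] + x[4]*x[2] = 0
  r_xx[-1] = x[1]*x[0] + x[2]*x[1] + x[3]*x[2] + x[4]*x[3] = 1
  r_xx[0] = x[0]*x[0] + x[1]*x[1] + x[2]*x[2] + x[3]*x[3] + x[4]*x[4] = 34
  r_xx[1] = x[0]*x[1] + x[1]*x[2] + x[2]*x[3] + x[3]*x[4] = 1
  r_xx[2] = x[0]*x[2] + x[1]*x[3] + x[2]*x[4] = 0
  r_xx[3] = x[0]*x[3] + x[1]*x[4] = -16
  r_xx[4] = x[0]*x[4] = 0
r_xx = [0, -16, 0, 1, 34, 1, 0, -16, 0]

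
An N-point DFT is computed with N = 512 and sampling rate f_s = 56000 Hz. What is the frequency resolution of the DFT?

DFT frequency resolution = f_s / N
= 56000 / 512 = 875/8 Hz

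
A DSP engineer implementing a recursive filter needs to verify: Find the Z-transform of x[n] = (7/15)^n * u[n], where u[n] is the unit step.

The Z-transform of a^n * u[n] is z/(z-a) for |z| > |a|.
Here a = 7/15, so X(z) = z/(z - (7/15)) = 15z/(15z - 7)
ROC: |z| > 7/15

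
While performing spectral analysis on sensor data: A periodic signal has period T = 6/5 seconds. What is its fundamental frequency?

The fundamental frequency is the reciprocal of the period.
f = 1/T = 1/(6/5) = 5/6 Hz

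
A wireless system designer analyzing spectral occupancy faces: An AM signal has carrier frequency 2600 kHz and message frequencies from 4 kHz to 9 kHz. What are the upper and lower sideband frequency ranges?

Upper sideband (USB) = fc + [fm_low, fm_high] = 2600 + [4, 9] = [2604, 2609] kHz
Lower sideband (LSB) = fc - [fm_high, fm_low] = 2600 - [9, 4] = [2591, 2596] kHz
Total occupied spectrum: 2591 kHz to 2609 kHz (plus carrier at 2600 kHz)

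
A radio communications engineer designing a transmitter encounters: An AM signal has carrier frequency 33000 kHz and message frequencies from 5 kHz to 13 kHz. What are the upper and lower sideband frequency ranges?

Upper sideband (USB) = fc + [fm_low, fm_high] = 33000 + [5, 13] = [33005, 33013] kHz
Lower sideband (LSB) = fc - [fm_high, fm_low] = 33000 - [13, 5] = [32987, 32995] kHz
Total occupied spectrum: 32987 kHz to 33013 kHz (plus carrier at 33000 kHz)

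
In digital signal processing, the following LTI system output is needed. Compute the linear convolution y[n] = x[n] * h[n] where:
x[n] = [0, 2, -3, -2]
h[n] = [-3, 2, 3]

y[n] = sum_k x[k]*h[n-k]. Output length = len(x) + len(h) - 1 = 4 + 3 - 1 = 6.
y[0] = 0*-3 = 0
y[1] = 2*-3 + 0*2 = -6
y[2] = -3*-3 + 2*2 + 0*3 = 13
y[3] = -2*-3 + -3*2 + 2*3 = 6
y[4] = -2*2 + -3*3 = -13
y[5] = -2*3 = -6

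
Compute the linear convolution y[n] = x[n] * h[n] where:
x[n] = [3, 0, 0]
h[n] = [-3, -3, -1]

y[n] = sum_k x[k]*h[n-k]. Output length = len(x) + len(h) - 1 = 3 + 3 - 1 = 5.
y[0] = 3*-3 = -9
y[1] = 0*-3 + 3*-3 = -9
y[2] = 0*-3 + 0*-3 + 3*-1 = -3
y[3] = 0*-3 + 0*-1 = 0
y[4] = 0*-1 = 0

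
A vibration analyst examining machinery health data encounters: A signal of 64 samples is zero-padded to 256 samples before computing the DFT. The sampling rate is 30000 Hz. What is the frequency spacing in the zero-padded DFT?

Original DFT: N = 64, resolution = f_s/N = 30000/64 = 1875/4 Hz
Zero-padded DFT: N = 256, resolution = f_s/N = 30000/256 = 1875/16 Hz
Zero-padding interpolates the spectrum (finer frequency grid)
but does NOT improve the true spectral resolution (ability to resolve close frequencies).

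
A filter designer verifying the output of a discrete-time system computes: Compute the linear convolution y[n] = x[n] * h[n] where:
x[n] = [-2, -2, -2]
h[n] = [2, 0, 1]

y[n] = sum_k x[k]*h[n-k]. Output length = len(x) + len(h) - 1 = 3 + 3 - 1 = 5.
y[0] = -2*2 = -4
y[1] = -2*2 + -2*0 = -4
y[2] = -2*2 + -2*0 + -2*1 = -6
y[3] = -2*0 + -2*1 = -2
y[4] = -2*1 = -2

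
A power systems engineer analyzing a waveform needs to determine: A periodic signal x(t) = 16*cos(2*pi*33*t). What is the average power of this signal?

Average power of A*cos(wt) is A^2/2.
P = 16^2 / 2 = 256/2 = 128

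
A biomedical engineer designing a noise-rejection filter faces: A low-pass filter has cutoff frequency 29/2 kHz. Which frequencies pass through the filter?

A low-pass filter passes all frequencies below the cutoff frequency 29/2 kHz and attenuates higher frequencies.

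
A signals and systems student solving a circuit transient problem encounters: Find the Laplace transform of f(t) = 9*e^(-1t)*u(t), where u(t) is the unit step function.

Standard Laplace transform pair:
e^(-at)*u(t) <-> 1/(s+a)
With a = 1: L{9*e^(-1t)*u(t)} = 9/(s+1), ROC: Re(s) > -1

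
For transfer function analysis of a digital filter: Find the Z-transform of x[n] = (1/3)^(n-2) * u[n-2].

Time-shifting property: if X(z) = Z{x[n]}, then Z{x[n-d]} = z^(-d) * X(z)
X(z) = z/(z - 1/3) for x[n] = (1/3)^n * u[n]
Z{x[n-2]} = z^(-2) * z/(z - 1/3) = z^(-1)/(z - 1/3)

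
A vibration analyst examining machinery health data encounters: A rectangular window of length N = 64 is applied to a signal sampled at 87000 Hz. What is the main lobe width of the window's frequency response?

For a rectangular window of length N,
the main lobe width in frequency is 2*f_s/N.
= 2*87000/64 = 10875/4 Hz
This determines the minimum frequency separation for resolving two sinusoids.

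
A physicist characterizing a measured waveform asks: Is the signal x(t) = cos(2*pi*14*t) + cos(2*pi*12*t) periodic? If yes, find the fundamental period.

f1 = 14 Hz, f2 = 12 Hz
Period T1 = 1/14, T2 = 1/12
Ratio T1/T2 = 12/14, which is rational.
The signal is periodic with fundamental period T = 1/GCD(14,12) = 1/2 s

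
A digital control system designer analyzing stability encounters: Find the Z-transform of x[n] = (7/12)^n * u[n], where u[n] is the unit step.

The Z-transform of a^n * u[n] is z/(z-a) for |z| > |a|.
Here a = 7/12, so X(z) = z/(z - (7/12)) = 12z/(12z - 7)
ROC: |z| > 7/12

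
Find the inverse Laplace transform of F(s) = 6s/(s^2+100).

Standard pair: s/(s^2+w^2) <-> cos(wt)*u(t)
With k=6, w=10: f(t) = 6*cos(10t)*u(t)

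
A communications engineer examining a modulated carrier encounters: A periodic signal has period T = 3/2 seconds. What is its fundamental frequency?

The fundamental frequency is the reciprocal of the period.
f = 1/T = 1/(3/2) = 2/3 Hz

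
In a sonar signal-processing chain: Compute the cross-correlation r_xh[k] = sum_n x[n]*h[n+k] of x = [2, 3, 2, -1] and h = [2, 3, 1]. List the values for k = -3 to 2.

Both sequences indexed from 0 and zero outside their support.
Lags with overlap: k = -3 to 2.
  r_xh[-3] = x[3]*h[0] = -2
  r_xh[-2] = x[2]*h[0] + x[3]*h[1] = 1
  r_xh[-1] = x[1]*h[0] + x[2]*h[1] + x[3]*h[2] = 11
  r_xh[0] = x[0]*h[0] + x[1]*h[1] + x[2]*h[2] = 15
  r_xh[1] = x[0]*h[1] + x[1]*h[2] = 9
  r_xh[2] = x[0]*h[2] = 2
r_xh = [-2, 1, 11, 15, 9, 2] (for k = -3, ..., 2)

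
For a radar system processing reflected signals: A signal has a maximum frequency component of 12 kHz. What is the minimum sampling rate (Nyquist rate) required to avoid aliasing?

By the Nyquist-Shannon sampling theorem,
the minimum sampling rate (Nyquist rate) must be at least 2 * f_max.
Nyquist rate = 2 * 12 kHz = 24 kHz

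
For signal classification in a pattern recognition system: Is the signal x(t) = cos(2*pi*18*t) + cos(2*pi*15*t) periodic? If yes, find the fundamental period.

f1 = 18 Hz, f2 = 15 Hz
Period T1 = 1/18, T2 = 1/15
Ratio T1/T2 = 15/18, which is rational.
The signal is periodic with fundamental period T = 1/GCD(18,15) = 1/3 s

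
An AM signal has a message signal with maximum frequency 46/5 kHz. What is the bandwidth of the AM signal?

In AM (double-sideband), the bandwidth is twice the message frequency.
BW = 2 * f_m = 2 * 46/5 kHz = 92/5 kHz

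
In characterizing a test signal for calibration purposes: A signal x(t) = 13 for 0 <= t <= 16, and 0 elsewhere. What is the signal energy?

Energy = integral of |x(t)|^2 dt over the signal duration
= 13^2 * 16 = 169 * 16 = 2704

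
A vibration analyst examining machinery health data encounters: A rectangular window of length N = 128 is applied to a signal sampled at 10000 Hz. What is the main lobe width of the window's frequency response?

For a rectangular window of length N,
the main lobe width in frequency is 2*f_s/N.
= 2*10000/128 = 625/4 Hz
This determines the minimum frequency separation for resolving two sinusoids.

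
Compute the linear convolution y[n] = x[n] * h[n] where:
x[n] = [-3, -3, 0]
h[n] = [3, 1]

y[n] = sum_k x[k]*h[n-k]. Output length = len(x) + len(h) - 1 = 3 + 2 - 1 = 4.
y[0] = -3*3 = -9
y[1] = -3*3 + -3*1 = -12
y[2] = 0*3 + -3*1 = -3
y[3] = 0*1 = 0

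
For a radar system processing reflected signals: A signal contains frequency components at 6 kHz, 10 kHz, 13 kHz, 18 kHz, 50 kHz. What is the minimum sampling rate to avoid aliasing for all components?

The highest frequency component is f_max = 50 kHz.
Nyquist rate = 2 * f_max = 2 * 50 kHz = 100 kHz.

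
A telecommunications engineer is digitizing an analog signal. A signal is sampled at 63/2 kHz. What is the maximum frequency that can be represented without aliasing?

The maximum frequency that can be represented without aliasing
is the Nyquist frequency: f_max = f_s / 2 = 63/2 kHz / 2 = 63/4 kHz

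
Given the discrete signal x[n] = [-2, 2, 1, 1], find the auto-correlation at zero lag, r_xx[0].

The auto-correlation at zero lag r_xx[0] equals the signal energy.
r_xx[0] = sum of x[n]^2 = (-2)^2 + 2^2 + 1^2 + 1^2
= 4 + 4 + 1 + 1 = 10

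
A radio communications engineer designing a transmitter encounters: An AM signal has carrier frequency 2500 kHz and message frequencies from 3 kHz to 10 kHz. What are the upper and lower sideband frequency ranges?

Upper sideband (USB) = fc + [fm_low, fm_high] = 2500 + [3, 10] = [2503, 2510] kHz
Lower sideband (LSB) = fc - [fm_high, fm_low] = 2500 - [10, 3] = [2490, 2497] kHz
Total occupied spectrum: 2490 kHz to 2510 kHz (plus carrier at 2500 kHz)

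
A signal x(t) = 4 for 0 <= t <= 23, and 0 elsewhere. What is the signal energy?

Energy = integral of |x(t)|^2 dt over the signal duration
= 4^2 * 23 = 16 * 23 = 368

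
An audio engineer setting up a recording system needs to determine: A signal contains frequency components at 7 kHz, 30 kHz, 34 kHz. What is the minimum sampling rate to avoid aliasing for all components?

The highest frequency component is f_max = 34 kHz.
Nyquist rate = 2 * f_max = 2 * 34 kHz = 68 kHz.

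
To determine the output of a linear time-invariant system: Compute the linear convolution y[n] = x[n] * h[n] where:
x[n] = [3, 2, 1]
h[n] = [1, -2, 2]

y[n] = sum_k x[k]*h[n-k]. Output length = len(x) + len(h) - 1 = 3 + 3 - 1 = 5.
y[0] = 3*1 = 3
y[1] = 2*1 + 3*-2 = -4
y[2] = 1*1 + 2*-2 + 3*2 = 3
y[3] = 1*-2 + 2*2 = 2
y[4] = 1*2 = 2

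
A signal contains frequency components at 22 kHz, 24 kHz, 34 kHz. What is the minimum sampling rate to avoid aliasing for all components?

The highest frequency component is f_max = 34 kHz.
Nyquist rate = 2 * f_max = 2 * 34 kHz = 68 kHz.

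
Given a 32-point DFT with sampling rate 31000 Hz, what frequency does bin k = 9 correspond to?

The frequency of DFT bin k is: f_k = k * f_s / N
f_9 = 9 * 31000 / 32 = 34875/4 Hz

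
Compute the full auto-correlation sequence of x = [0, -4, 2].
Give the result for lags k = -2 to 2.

r_xx[k] = sum_m x[m]*x[m+k], indexed from 0, for k = -2 to 2:
  r_xx[-2] = x[2]*x[0] = 0
  r_xx[-1] = x[1]*x[0] + x[2]*x[1] = -8
  r_xx[0] = x[0]*x[0] + x[1]*x[1] + x[2]*x[2] = 20
  r_xx[1] = x[0]*x[1] + x[1]*x[2] = -8
  r_xx[2] = x[0]*x[2] = 0
r_xx = [0, -8, 20, -8, 0]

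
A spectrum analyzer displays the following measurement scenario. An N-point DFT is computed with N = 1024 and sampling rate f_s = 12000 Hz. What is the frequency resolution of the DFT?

DFT frequency resolution = f_s / N
= 12000 / 1024 = 375/32 Hz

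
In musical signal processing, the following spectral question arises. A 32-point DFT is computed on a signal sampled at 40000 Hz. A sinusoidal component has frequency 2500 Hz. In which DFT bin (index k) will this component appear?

DFT frequency resolution = f_s/N = 40000/32 = 1250 Hz
Bin index k = f_signal / resolution = 2500 / 1250 = 2
The signal frequency 2500 Hz falls in DFT bin k = 2.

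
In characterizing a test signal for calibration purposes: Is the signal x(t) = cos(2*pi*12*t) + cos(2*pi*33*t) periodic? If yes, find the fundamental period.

f1 = 12 Hz, f2 = 33 Hz
Period T1 = 1/12, T2 = 1/33
Ratio T1/T2 = 33/12, which is rational.
The signal is periodic with fundamental period T = 1/GCD(12,33) = 1/3 s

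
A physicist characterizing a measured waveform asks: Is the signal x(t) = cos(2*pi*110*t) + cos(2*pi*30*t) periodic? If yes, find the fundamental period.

f1 = 110 Hz, f2 = 30 Hz
Period T1 = 1/110, T2 = 1/30
Ratio T1/T2 = 30/110, which is rational.
The signal is periodic with fundamental period T = 1/GCD(110,30) = 1/10 s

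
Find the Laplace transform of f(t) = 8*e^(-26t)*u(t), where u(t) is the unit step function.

Standard Laplace transform pair:
e^(-at)*u(t) <-> 1/(s+a)
With a = 26: L{8*e^(-26t)*u(t)} = 8/(s+26), ROC: Re(s) > -26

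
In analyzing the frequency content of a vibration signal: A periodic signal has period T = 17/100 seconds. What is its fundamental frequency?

The fundamental frequency is the reciprocal of the period.
f = 1/T = 1/(17/100) = 100/17 Hz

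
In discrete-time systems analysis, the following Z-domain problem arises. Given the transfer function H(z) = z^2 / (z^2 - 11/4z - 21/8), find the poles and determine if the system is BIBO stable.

Poles are roots of the denominator: z^2 - 11/4z - 21/8 = 0.
Quadratic formula: z = [-(-11/4) +/- sqrt((-11/4)^2 - 4*(-21/8))] / 2
Discriminant = 121/16 + 21/2 = 289/16; sqrt = 17/4.
z = (11/4 +/- 17/4) / 2 => z = 7/2 or z = -3/4.
|p1| = 7/2, |p2| = 3/4.
For BIBO stability, all poles must lie inside the unit circle (|p| < 1).
System is UNSTABLE since at least one |p| >= 1.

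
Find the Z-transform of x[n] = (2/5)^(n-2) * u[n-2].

Time-shifting property: if X(z) = Z{x[n]}, then Z{x[n-d]} = z^(-d) * X(z)
X(z) = z/(z - 2/5) for x[n] = (2/5)^n * u[n]
Z{x[n-2]} = z^(-2) * z/(z - 2/5) = z^(-1)/(z - 2/5)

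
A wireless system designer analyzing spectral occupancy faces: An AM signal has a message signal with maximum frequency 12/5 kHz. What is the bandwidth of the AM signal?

In AM (double-sideband), the bandwidth is twice the message frequency.
BW = 2 * f_m = 2 * 12/5 kHz = 24/5 kHz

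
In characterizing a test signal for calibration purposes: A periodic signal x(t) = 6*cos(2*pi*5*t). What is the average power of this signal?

Average power of A*cos(wt) is A^2/2.
P = 6^2 / 2 = 36/2 = 18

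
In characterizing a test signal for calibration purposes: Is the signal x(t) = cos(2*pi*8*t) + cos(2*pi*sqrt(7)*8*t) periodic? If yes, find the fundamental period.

f1 = 8 Hz, f2 = 8*sqrt(7) Hz
Ratio f2/f1 = sqrt(7), which is irrational.
Since the frequency ratio is irrational, no common period exists.
The signal is not periodic.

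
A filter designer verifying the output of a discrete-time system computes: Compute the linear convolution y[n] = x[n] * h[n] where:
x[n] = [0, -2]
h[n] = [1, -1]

y[n] = sum_k x[k]*h[n-k]. Output length = len(x) + len(h) - 1 = 2 + 2 - 1 = 3.
y[0] = 0*1 = 0
y[1] = -2*1 + 0*-1 = -2
y[2] = -2*-1 = 2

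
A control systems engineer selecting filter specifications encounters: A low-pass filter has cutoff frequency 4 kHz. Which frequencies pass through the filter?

A low-pass filter passes all frequencies below the cutoff frequency 4 kHz and attenuates higher frequencies.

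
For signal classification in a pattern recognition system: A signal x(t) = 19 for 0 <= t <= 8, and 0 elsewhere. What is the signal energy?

Energy = integral of |x(t)|^2 dt over the signal duration
= 19^2 * 8 = 361 * 8 = 2888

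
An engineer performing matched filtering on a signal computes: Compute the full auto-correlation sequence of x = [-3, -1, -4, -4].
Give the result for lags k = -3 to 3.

r_xx[k] = sum_m x[m]*x[m+k], indexed from 0, for k = -3 to 3:
  r_xx[-3] = x[3]*x[0] = 12
  r_xx[-2] = x[2]*x[0] + x[3]*x[1] = 16
  r_xx[-1] = x[1]*x[0] + x[2]*x[1] + x[3]*x[2] = 23
  r_xx[0] = x[0]*x[0] + x[1]*x[1] + x[2]*x[2] + x[3]*x[3] = 42
  r_xx[1] = x[0]*x[1] + x[1]*x[2] + x[2]*x[3] = 23
  r_xx[2] = x[0]*x[2] + x[1]*x[3] = 16
  r_xx[3] = x[0]*x[3] = 12
r_xx = [12, 16, 23, 42, 23, 16, 12]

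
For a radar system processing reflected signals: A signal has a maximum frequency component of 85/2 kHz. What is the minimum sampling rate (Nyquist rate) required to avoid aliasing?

By the Nyquist-Shannon sampling theorem,
the minimum sampling rate (Nyquist rate) must be at least 2 * f_max.
Nyquist rate = 2 * 85/2 kHz = 85 kHz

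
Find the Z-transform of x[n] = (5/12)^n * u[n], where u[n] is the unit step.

The Z-transform of a^n * u[n] is z/(z-a) for |z| > |a|.
Here a = 5/12, so X(z) = z/(z - (5/12)) = 12z/(12z - 5)
ROC: |z| > 5/12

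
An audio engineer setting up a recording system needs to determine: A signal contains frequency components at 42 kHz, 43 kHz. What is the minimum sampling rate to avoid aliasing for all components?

The highest frequency component is f_max = 43 kHz.
Nyquist rate = 2 * f_max = 2 * 43 kHz = 86 kHz.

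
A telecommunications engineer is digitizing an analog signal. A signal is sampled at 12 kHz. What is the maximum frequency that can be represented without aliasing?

The maximum frequency that can be represented without aliasing
is the Nyquist frequency: f_max = f_s / 2 = 12 kHz / 2 = 6 kHz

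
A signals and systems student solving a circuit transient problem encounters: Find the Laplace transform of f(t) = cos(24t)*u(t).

Standard pair: cos(wt)*u(t) <-> s/(s^2+w^2)
With w = 24: L{cos(24t)*u(t)} = s/(s^2+576)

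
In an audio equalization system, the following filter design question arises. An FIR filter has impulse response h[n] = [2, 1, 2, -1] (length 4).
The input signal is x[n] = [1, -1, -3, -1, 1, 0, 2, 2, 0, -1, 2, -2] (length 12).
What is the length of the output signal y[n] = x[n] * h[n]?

For linear convolution, the output length is:
len(y) = len(x) + len(h) - 1 = 12 + 4 - 1 = 15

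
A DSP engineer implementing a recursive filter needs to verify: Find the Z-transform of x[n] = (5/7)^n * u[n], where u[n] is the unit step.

The Z-transform of a^n * u[n] is z/(z-a) for |z| > |a|.
Here a = 5/7, so X(z) = z/(z - (5/7)) = 7z/(7z - 5)
ROC: |z| > 5/7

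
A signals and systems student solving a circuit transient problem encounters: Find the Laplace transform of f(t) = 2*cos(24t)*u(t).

Standard pair: cos(wt)*u(t) <-> s/(s^2+w^2)
With w = 24: L{2*cos(24t)*u(t)} = 2s/(s^2+576)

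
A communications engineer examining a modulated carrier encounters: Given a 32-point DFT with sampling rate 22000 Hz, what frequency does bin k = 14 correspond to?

The frequency of DFT bin k is: f_k = k * f_s / N
f_14 = 14 * 22000 / 32 = 9625 Hz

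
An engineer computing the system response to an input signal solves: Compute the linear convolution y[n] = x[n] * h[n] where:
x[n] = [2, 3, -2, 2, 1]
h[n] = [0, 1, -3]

y[n] = sum_k x[k]*h[n-k]. Output length = len(x) + len(h) - 1 = 5 + 3 - 1 = 7.
y[0] = 2*0 = 0
y[1] = 3*0 + 2*1 = 2
y[2] = -2*0 + 3*1 + 2*-3 = -3
y[3] = 2*0 + -2*1 + 3*-3 = -11
y[4] = 1*0 + 2*1 + -2*-3 = 8
y[5] = 1*1 + 2*-3 = -5
y[6] = 1*-3 = -3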